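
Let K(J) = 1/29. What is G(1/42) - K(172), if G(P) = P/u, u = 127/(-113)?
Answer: -8611/154686 ≈ -0.055668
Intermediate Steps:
K(J) = 1/29
u = -127/113 (u = 127*(-1/113) = -127/113 ≈ -1.1239)
G(P) = -113*P/127 (G(P) = P/(-127/113) = P*(-113/127) = -113*P/127)
G(1/42) - K(172) = -113/127/42 - 1*1/29 = -113/127*1/42 - 1/29 = -113/5334 - 1/29 = -8611/154686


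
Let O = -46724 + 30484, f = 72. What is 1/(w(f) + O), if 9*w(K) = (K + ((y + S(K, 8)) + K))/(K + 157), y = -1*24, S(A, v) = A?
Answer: -687/11156816 ≈ -6.1577e-5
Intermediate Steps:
O = -16240
y = -24
w(K) = (-24 + 3*K)/(9*(157 + K)) (w(K) = ((K + ((-24 + K) + K))/(K + 157))/9 = ((K + (-24 + 2*K))/(157 + K))/9 = ((-24 + 3*K)/(157 + K))/9 = (-24 + 3*K)/(9*(157 + K)))
1/(w(f) + O) = 1/((-8 + 72)/(3*(157 + 72)) - 16240) = 1/((⅓)*64/229 - 16240) = 1/((⅓)*(1/229)*64 - 16240) = 1/(64/687 - 16240) = 1/(-11156816/687) = -687/11156816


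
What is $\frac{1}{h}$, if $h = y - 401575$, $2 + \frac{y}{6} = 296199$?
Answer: $\frac{1}{1375607} \approx 7.2695 \cdot 10^{-7}$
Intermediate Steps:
$y = 1777182$ ($y = -12 + 6 \cdot 296199 = -12 + 1777194 = 1777182$)
$h = 1375607$ ($h = 1777182 - 401575 = 1375607$)
$\frac{1}{h} = \frac{1}{1375607}$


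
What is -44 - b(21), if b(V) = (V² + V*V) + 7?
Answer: -933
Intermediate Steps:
b(V) = 7 + 2*V² (b(V) = (V² + V²) + 7 = 2*V² + 7 = 7 + 2*V²)
-44 - b(21) = -44 - (7 + 2*21²) = -44 - (7 + 2*441) = -44 - (7 + 882) = -44 - 1*889 = -44 - 889 = -933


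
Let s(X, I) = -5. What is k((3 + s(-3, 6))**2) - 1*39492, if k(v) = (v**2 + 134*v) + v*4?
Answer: -38924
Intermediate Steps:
k(v) = v**2 + 138*v (k(v) = (v**2 + 134*v) + 4*v = v**2 + 138*v)
k((3 + s(-3, 6))**2) - 1*39492 = (3 - 5)**2*(138 + (3 - 5)**2) - 1*39492 = (-2)**2*(138 + (-2)**2) - 39492 = 4*(138 + 4) - 39492 = 4*142 - 39492 = 568 - 39492 = -38924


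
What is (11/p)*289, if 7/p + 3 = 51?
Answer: 152592/7 ≈ 21799.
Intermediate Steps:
p = 7/48 (p = 7/(-3 + 51) = 7/48 ≈ 0.14583)
(11/p)*289 = (11/(7/48))*289 = (11*(48/7))*289 = (528/7)*289 = 152592/7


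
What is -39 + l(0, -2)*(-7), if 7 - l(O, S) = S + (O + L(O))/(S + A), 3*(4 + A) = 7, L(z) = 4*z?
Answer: -102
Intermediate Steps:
A = -5/3 (A = -4 + (1/3)*7 = -4 + 7/3 = -5/3 ≈ -1.6667)
l(O, S) = 7 - S - 5*O/(-5/3 + S) (l(O, S) = 7 - (S + (O + 4*O)/(S - 5/3)) = 7 - (S + (5*O)/(-5/3 + S)) = 7 - (S + 5*O/(-5/3 + S)) = 7 + (-S - 5*O/(-5/3 + S)) = 7 - S - 5*O/(-5/3 + S))
-39 + l(0, -2)*(-7) = -39 + ((-35 - 15*0 - 3*(-2)**2 + 26*(-2))/(-5 + 3*(-2)))*(-7) = -39 + ((-35 + 0 - 3*4 - 52)/(-5 - 6))*(-7) = -39 + ((-35 + 0 - 12 - 52)/(-11))*(-7) = -39 - 1/11*(-99)*(-7) = -39 + 9*(-7) = -39 - 63 = -102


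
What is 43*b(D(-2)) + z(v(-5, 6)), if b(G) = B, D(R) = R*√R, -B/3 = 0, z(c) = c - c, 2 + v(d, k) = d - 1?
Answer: 0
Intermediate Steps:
v(d, k) = -3 + d (v(d, k) = -2 + (d - 1) = -2 + (-1 + d) = -3 + d)
z(c) = 0
B = 0 (B = -3*0 = 0)
D(R) = R^(3/2)
b(G) = 0
43*b(D(-2)) + z(v(-5, 6)) = 43*0 + 0 = 0 + 0 = 0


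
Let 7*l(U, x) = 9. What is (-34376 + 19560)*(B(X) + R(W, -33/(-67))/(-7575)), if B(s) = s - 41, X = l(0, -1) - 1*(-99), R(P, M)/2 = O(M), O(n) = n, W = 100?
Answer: -1040193890336/1184225 ≈ -8.7838e+5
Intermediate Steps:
l(U, x) = 9/7 (l(U, x) = (1/7)*9 = 9/7)
R(P, M) = 2*M
X = 702/7 (X = 9/7 - 1*(-99) = 9/7 + 99 = 702/7 ≈ 100.29)
B(s) = -41 + s
(-34376 + 19560)*(B(X) + R(W, -33/(-67))/(-7575)) = (-34376 + 19560)*((-41 + 702/7) + (2*(-33/(-67)))/(-7575)) = -14816*(415/7 + (2*(-33*(-1/67)))*(-1/7575)) = -14816*(415/7 + (2*(33/67))*(-1/7575)) = -14816*(415/7 + (66/67)*(-1/7575)) = -14816*(415/7 - 22/169175) = -14816*70207471/1184225 = -1040193890336/1184225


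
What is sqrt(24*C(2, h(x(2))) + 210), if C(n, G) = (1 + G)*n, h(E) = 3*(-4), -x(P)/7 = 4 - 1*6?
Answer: I*sqrt(318) ≈ 17.833*I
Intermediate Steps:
x(P) = 14 (x(P) = -7*(4 - 1*6) = -7*(4 - 6) = -7*(-2) = 14)
h(E) = -12
C(n, G) = n*(1 + G)
sqrt(24*C(2, h(x(2))) + 210) = sqrt(24*(2*(1 - 12)) + 210) = sqrt(24*(2*(-11)) + 210) = sqrt(24*(-22) + 210) = sqrt(-528 + 210) = sqrt(-318) = I*sqrt(318)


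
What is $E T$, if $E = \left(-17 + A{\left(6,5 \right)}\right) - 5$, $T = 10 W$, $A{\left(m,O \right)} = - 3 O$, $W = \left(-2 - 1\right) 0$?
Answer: $0$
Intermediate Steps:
$W = 0$ ($W = \left(-3\right) 0 = 0$)
$T = 0$ ($T = 10 \cdot 0 = 0$)
$E = -37$ ($E = \left(-17 - 15\right) - 5 = -32 - 5 = -37$)
$E T = \left(-37\right) 0 = 0$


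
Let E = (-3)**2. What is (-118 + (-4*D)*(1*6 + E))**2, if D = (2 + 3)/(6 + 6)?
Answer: 20449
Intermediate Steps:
E = 9
D = 5/12 ≈ 0.41667
(-118 + (-4*D)*(1*6 + E))**2 = (-118 + (-4*5/12)*(1*6 + 9))**2 = (-118 - 5*(6 + 9)/3)**2 = (-118 - 5/3*15)**2 = (-118 - 25)**2 = (-143)**2 = 20449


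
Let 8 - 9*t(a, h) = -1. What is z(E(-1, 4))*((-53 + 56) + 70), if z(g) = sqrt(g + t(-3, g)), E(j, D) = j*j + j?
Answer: 73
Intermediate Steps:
t(a, h) = 1 (t(a, h) = 8/9 - 1/9*(-1) = 8/9 + 1/9 = 1)
E(j, D) = j + j**2 (E(j, D) = j**2 + j = j + j**2)
z(g) = sqrt(1 + g) (z(g) = sqrt(g + 1) = sqrt(1 + g))
z(E(-1, 4))*((-53 + 56) + 70) = sqrt(1 - (1 - 1))*((-53 + 56) + 70) = sqrt(1 - 1*0)*(3 + 70) = sqrt(1 + 0)*73 = sqrt(1)*73 = 1*73 = 73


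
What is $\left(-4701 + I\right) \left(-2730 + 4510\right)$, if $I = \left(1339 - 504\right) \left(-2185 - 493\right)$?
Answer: $-3988679180$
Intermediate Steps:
$I = -2236130$ ($I = 835 \left(-2185 + \left(-1127 + 634\right)\right) = 835 \left(-2185 - 493\right) = 835 \left(-2678\right) = -2236130$)
$\left(-4701 + I\right) \left(-2730 + 4510\right) = \left(-4701 - 2236130\right) \left(-2730 + 4510\right) = \left(-2240831\right) 1780 = -3988679180$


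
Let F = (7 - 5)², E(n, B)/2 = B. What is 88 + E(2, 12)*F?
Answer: 184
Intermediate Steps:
E(n, B) = 2*B
F = 4 (F = 2² = 4)
88 + E(2, 12)*F = 88 + (2*12)*4 = 88 + 24*4 = 88 + 96 = 184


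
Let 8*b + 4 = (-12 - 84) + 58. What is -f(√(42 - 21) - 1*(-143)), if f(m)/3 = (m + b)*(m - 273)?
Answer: 107319/2 - 93*√21/4 ≈ 53553.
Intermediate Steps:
b = -21/4 (b = -½ + ((-12 - 84) + 58)/8 = -½ + (-96 + 58)/8 = -½ + (⅛)*(-38) = -½ - 19/4 = -21/4 ≈ -5.2500)
f(m) = 3*(-273 + m)*(-21/4 + m) (f(m) = 3*((m - 21/4)*(m - 273)) = 3*((-21/4 + m)*(-273 + m)) = 3*((-273 + m)*(-21/4 + m)) = 3*(-273 + m)*(-21/4 + m))
-f(√(42 - 21) - 1*(-143)) = -(17199/4 + 3*(√(42 - 21) - 1*(-143))² - 3339*(√(42 - 21) - 1*(-143))/4) = -(17199/4 + 3*(√21 + 143)² - 3339*(√21 + 143)/4) = -(17199/4 + 3*(143 + √21)² - 3339*(143 + √21)/4) = -(17199/4 + 3*(143 + √21)² + (-477477/4 - 3339*√21/4)) = -(-230139/2 + 3*(143 + √21)² - 3339*√21/4) = 230139/2 - 3*(143 + √21)² + 3339*√21/4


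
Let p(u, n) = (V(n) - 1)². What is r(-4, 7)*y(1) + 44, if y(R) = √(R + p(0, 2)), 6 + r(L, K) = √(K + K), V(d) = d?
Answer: 44 + √2*(-6 + √14) ≈ 40.806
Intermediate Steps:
r(L, K) = -6 + √2*√K (r(L, K) = -6 + √(K + K) = -6 + √(2*K) = -6 + √2*√K)
p(u, n) = (-1 + n)² (p(u, n) = (n - 1)² = (-1 + n)²)
y(R) = √(1 + R) (y(R) = √(R + (-1 + 2)²) = √(R + 1²) = √(R + 1) = √(1 + R))
r(-4, 7)*y(1) + 44 = (-6 + √2*√7)*√(1 + 1) + 44 = (-6 + √14)*√2 + 44 = √2*(-6 + √14) + 44 = 44 + √2*(-6 + √14)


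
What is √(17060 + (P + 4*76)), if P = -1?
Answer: √17363 ≈ 131.77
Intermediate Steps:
√(17060 + (P + 4*76)) = √(17060 + (-1 + 4*76)) = √(17060 + (-1 + 304)) = √(17060 + 303) = √17363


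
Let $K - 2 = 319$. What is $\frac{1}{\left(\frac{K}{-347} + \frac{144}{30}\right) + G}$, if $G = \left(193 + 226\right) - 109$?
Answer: $\frac{1735}{544573} \approx 0.003186$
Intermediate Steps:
$K = 321$ ($K = 2 + 319 = 321$)
$G = 310$ ($G = 419 - 109 = 310$)
$\frac{1}{\left(\frac{K}{-347} + \frac{144}{30}\right) + G} = \frac{1}{\left(\frac{321}{-347} + \frac{144}{30}\right) + 310} = \frac{1}{\left(321 \left(- \frac{1}{347}\right) + 144 \cdot \frac{1}{30}\right) + 310} = \frac{1}{\left(- \frac{321}{347} + \frac{24}{5}\right) + 310} = \frac{1}{\frac{6723}{1735} + 310} = \frac{1}{\frac{544573}{1735}} = \frac{1735}{544573}$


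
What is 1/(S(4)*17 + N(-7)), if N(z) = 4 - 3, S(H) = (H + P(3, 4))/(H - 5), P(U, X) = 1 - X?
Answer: -1/16 ≈ -0.062500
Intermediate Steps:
S(H) = (-3 + H)/(-5 + H) (S(H) = (H + (1 - 1*4))/(H - 5) = (H + (1 - 4))/(-5 + H) = (H - 3)/(-5 + H) = (-3 + H)/(-5 + H))
N(z) = 1
1/(S(4)*17 + N(-7)) = 1/(((-3 + 4)/(-5 + 4))*17 + 1) = 1/((1/(-1))*17 + 1) = 1/(-1*1*17 + 1) = 1/(-1*17 + 1) = 1/(-17 + 1) = 1/(-16) = -1/16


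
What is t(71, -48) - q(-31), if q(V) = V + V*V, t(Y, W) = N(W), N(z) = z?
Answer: -978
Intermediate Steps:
t(Y, W) = W
q(V) = V + V²
t(71, -48) - q(-31) = -48 - (-31)*(1 - 31) = -48 - (-31)*(-30) = -48 - 1*930 = -48 - 930 = -978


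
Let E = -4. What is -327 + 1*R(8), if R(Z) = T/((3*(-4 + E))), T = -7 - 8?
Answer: -2611/8 ≈ -326.38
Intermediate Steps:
T = -15
R(Z) = 5/8 (R(Z) = -15*1/(3*(-4 - 4)) = -15/(3*(-8)) = -15/(-24) = -15*(-1/24) = 5/8)
-327 + 1*R(8) = -327 + 1*(5/8) = -327 + 5/8 = -2611/8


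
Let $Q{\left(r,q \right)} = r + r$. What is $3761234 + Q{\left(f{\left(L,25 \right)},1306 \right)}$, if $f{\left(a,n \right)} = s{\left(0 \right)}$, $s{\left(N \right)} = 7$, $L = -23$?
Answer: $3761248$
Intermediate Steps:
$f{\left(a,n \right)} = 7$
$Q{\left(r,q \right)} = 2 r$
$3761234 + Q{\left(f{\left(L,25 \right)},1306 \right)} = 3761234 + 2 \cdot 7 = 3761234 + 14 = 3761248$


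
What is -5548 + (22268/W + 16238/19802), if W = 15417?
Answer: -846521695825/152643717 ≈ -5545.7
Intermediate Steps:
-5548 + (22268/W + 16238/19802) = -5548 + (22268/15417 + 16238/19802) = -5548 + (22268*(1/15417) + 16238*(1/19802)) = -5548 + (22268/15417 + 8119/9901) = -5548 + 345646091/152643717 = -846521695825/152643717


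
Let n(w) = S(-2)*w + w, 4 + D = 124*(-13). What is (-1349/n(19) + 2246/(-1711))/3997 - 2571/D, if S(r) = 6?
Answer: 122857369351/77361263504 ≈ 1.5881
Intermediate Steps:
D = -1616 (D = -4 + 124*(-13) = -4 - 1612 = -1616)
n(w) = 7*w (n(w) = 6*w + w = 7*w)
(-1349/n(19) + 2246/(-1711))/3997 - 2571/D = (-1349/(7*19) + 2246/(-1711))/3997 - 2571/(-1616) = (-1349/133 + 2246*(-1/1711))*(1/3997) - 2571*(-1/1616) = (-1349*1/133 - 2246/1711)*(1/3997) + 2571/1616 = (-71/7 - 2246/1711)*(1/3997) + 2571/1616 = -137203/11977*1/3997 + 2571/1616 = -137203/47872069 + 2571/1616 = 122857369351/77361263504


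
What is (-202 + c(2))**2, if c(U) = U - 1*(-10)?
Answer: 36100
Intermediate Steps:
c(U) = 10 + U (c(U) = U + 10 = 10 + U)
(-202 + c(2))**2 = (-202 + (10 + 2))**2 = (-202 + 12)**2 = (-190)**2 = 36100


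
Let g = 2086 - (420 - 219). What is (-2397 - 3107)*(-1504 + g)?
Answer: -2097024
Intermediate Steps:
g = 1885 (g = 2086 - 1*201 = 2086 - 201 = 1885)
(-2397 - 3107)*(-1504 + g) = (-2397 - 3107)*(-1504 + 1885) = -5504*381 = -2097024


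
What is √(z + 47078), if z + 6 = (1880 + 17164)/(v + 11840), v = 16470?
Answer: √9431670168710/14155 ≈ 216.96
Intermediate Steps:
z = -75408/14155 (z = -6 + (1880 + 17164)/(16470 + 11840) = -6 + 19044/28310 = -6 + 19044*(1/28310) = -6 + 9522/14155 = -75408/14155 ≈ -5.3273)
√(z + 47078) = √(-75408/14155 + 47078) = √(666313682/14155) = √9431670168710/14155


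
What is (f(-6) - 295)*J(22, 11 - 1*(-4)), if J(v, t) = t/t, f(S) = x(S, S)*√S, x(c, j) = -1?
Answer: -295 - I*√6 ≈ -295.0 - 2.4495*I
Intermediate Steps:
f(S) = -√S
J(v, t) = 1
(f(-6) - 295)*J(22, 11 - 1*(-4)) = (-√(-6) - 295)*1 = (-I*√6 - 295)*1 = (-295 - I*√6)*1 = -295 - I*√6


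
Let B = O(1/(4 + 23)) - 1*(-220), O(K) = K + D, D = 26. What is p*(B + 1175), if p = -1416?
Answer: -18109696/9 ≈ -2.0122e+6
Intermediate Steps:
O(K) = 26 + K (O(K) = K + 26 = 26 + K)
B = 6643/27 (B = (26 + 1/(4 + 23)) - 1*(-220) = (26 + 1/27) + 220 = 703/27 + 220 = 6643/27 ≈ 246.04)
p*(B + 1175) = -1416*(6643/27 + 1175) = -1416*38368/27 = -18109696/9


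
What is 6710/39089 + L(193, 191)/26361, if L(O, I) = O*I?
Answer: 1617820117/1030425129 ≈ 1.5701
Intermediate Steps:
L(O, I) = I*O
6710/39089 + L(193, 191)/26361 = 6710/39089 + (191*193)/26361 = 6710*(1/39089) + 36863*(1/26361) = 6710/39089 + 36863/26361 = 1617820117/1030425129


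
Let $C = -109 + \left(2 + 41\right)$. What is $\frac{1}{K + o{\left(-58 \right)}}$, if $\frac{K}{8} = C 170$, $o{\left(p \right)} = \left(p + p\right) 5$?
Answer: $- \frac{1}{90340} \approx -1.1069 \cdot 10^{-5}$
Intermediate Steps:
$C = -66$ ($C = -109 + 43 = -66$)
$o{\left(p \right)} = 10 p$ ($o{\left(p \right)} = 2 p 5 = 10 p$)
$K = -89760$ ($K = 8 \left(\left(-66\right) 170\right) = 8 \left(-11220\right) = -89760$)
$\frac{1}{K + o{\left(-58 \right)}} = \frac{1}{-89760 + 10 \left(-58\right)} = \frac{1}{-89760 - 580} = \frac{1}{-90340} = - \frac{1}{90340}$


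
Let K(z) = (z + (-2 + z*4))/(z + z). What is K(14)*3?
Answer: 51/7 ≈ 7.2857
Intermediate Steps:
K(z) = (-2 + 5*z)/(2*z) (K(z) = (z + (-2 + 4*z))/((2*z)) = (-2 + 5*z)*(1/(2*z)) = (-2 + 5*z)/(2*z))
K(14)*3 = (5/2 - 1/14)*3 = (17/7)*3 = 51/7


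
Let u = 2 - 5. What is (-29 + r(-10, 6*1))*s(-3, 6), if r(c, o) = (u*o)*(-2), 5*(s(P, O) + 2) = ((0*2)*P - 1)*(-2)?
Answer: -56/5 ≈ -11.200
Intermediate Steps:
s(P, O) = -8/5 (s(P, O) = -2 + (((0*2)*P - 1)*(-2))/5 = -2 + ((0*P - 1)*(-2))/5 = -2 + ((0 - 1)*(-2))/5 = -2 + (-1*(-2))/5 = -2 + (1/5)*2 = -2 + 2/5 = -8/5)
u = -3
r(c, o) = 6*o (r(c, o) = -3*o*(-2) = 6*o)
(-29 + r(-10, 6*1))*s(-3, 6) = (-29 + 6*(6*1))*(-8/5) = (-29 + 6*6)*(-8/5) = (-29 + 36)*(-8/5) = 7*(-8/5) = -56/5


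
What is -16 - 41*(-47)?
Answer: 1911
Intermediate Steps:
-16 - 41*(-47) = -16 + 1927 = 1911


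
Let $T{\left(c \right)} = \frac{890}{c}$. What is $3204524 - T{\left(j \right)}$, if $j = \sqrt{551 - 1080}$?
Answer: $3204524 + \frac{890 i}{23} \approx 3.2045 \cdot 10^{6} + 38.696 i$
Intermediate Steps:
$j = 23 i$ ($j = \sqrt{-529} = 23 i \approx 23.0 i$)
$3204524 - T{\left(j \right)} = 3204524 - \frac{890}{23 i} = 3204524 - 890 \left(- \frac{i}{23}\right) = 3204524 - - \frac{890 i}{23} = 3204524 + \frac{890 i}{23}$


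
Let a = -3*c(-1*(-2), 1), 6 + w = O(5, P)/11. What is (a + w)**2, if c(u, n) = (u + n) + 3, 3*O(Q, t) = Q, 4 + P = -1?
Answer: 619369/1089 ≈ 568.75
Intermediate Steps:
P = -5 (P = -4 - 1 = -5)
O(Q, t) = Q/3
c(u, n) = 3 + n + u (c(u, n) = (n + u) + 3 = 3 + n + u)
w = -193/33 (w = -6 + ((1/3)*5)/11 = -6 + (5/3)*(1/11) = -6 + 5/33 = -193/33 ≈ -5.8485)
a = -18 (a = -3*(3 + 1 - 1*(-2)) = -3*(3 + 1 + 2) = -3*6 = -18)
(a + w)**2 = (-18 - 193/33)**2 = (-787/33)**2 = 619369/1089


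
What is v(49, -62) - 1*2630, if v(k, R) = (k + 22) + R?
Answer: -2621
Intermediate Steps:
v(k, R) = 22 + R + k (v(k, R) = (22 + k) + R = 22 + R + k)
v(49, -62) - 1*2630 = (22 - 62 + 49) - 1*2630 = 9 - 2630 = -2621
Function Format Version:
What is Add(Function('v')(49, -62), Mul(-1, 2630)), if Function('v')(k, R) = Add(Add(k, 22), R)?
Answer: -2621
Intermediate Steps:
Function('v')(k, R) = Add(22, R, k) (Function('v')(k, R) = Add(Add(22, k), R) = Add(22, R, k))
Add(Function('v')(49, -62), Mul(-1, 2630)) = Add(Add(22, -62, 49), Mul(-1, 2630)) = Add(9, -2630) = -2621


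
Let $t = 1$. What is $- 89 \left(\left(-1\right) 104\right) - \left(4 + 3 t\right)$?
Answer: $9249$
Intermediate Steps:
$- 89 \left(\left(-1\right) 104\right) - \left(4 + 3 t\right) = - 89 \left(\left(-1\right) 104\right) - 7 = \left(-89\right) \left(-104\right) - 7 = 9256 - 7 = 9249$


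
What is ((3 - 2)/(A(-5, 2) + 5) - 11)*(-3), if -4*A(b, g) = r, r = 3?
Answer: 549/17 ≈ 32.294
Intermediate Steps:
A(b, g) = -3/4 (A(b, g) = -1/4*3 = -3/4)
((3 - 2)/(A(-5, 2) + 5) - 11)*(-3) = ((3 - 2)/(-3/4 + 5) - 11)*(-3) = (1/(17/4) - 11)*(-3) = (1*(4/17) - 11)*(-3) = (4/17 - 11)*(-3) = -183/17*(-3) = 549/17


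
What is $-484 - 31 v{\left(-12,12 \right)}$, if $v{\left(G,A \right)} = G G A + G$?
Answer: $-53680$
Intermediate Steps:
$v{\left(G,A \right)} = G + A G^{2}$ ($v{\left(G,A \right)} = G^{2} A + G = A G^{2} + G = G + A G^{2}$)
$-484 - 31 v{\left(-12,12 \right)} = -484 - 31 \left(- 12 \left(1 + 12 \left(-12\right)\right)\right) = -484 - 31 \left(- 12 \left(1 - 144\right)\right) = -484 - 31 \left(\left(-12\right) \left(-143\right)\right) = -484 - 53196 = -53680$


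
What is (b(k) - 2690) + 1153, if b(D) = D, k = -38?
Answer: -1575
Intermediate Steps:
(b(k) - 2690) + 1153 = (-38 - 2690) + 1153 = -2728 + 1153 = -1575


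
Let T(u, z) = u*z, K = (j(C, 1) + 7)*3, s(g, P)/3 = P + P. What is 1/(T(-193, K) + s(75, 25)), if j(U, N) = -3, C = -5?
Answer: -1/2166 ≈ -0.00046168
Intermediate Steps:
s(g, P) = 6*P (s(g, P) = 3*(P + P) = 3*(2*P) = 6*P)
K = 12 (K = (-3 + 7)*3 = 4*3 = 12)
1/(T(-193, K) + s(75, 25)) = 1/(-193*12 + 6*25) = 1/(-2316 + 150) = 1/(-2166) = -1/2166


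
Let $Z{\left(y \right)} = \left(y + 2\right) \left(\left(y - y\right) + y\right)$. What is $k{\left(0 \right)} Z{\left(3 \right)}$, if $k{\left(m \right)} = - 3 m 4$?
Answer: $0$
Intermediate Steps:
$Z{\left(y \right)} = y \left(2 + y\right)$ ($Z{\left(y \right)} = \left(2 + y\right) \left(0 + y\right) = \left(2 + y\right) y = y \left(2 + y\right)$)
$k{\left(m \right)} = - 12 m$
$k{\left(0 \right)} Z{\left(3 \right)} = \left(-12\right) 0 \cdot 3 \left(2 + 3\right) = 0 \cdot 3 \cdot 5 = 0 \cdot 15 = 0$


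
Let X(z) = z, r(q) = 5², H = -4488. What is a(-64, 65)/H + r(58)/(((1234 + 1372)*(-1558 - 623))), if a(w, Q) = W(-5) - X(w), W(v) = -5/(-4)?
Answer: -247315141/17005588512 ≈ -0.014543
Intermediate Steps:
W(v) = 5/4 (W(v) = -5*(-¼) = 5/4)
r(q) = 25
a(w, Q) = 5/4 - w
a(-64, 65)/H + r(58)/(((1234 + 1372)*(-1558 - 623))) = (5/4 - 1*(-64))/(-4488) + 25/(((1234 + 1372)*(-1558 - 623))) = (5/4 + 64)*(-1/4488) + 25/((2606*(-2181))) = (261/4)*(-1/4488) + 25/(-5683686) = -87/5984 + 25*(-1/5683686) = -87/5984 - 25/5683686 = -247315141/17005588512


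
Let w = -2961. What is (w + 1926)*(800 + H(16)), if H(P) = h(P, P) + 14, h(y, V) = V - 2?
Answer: -856980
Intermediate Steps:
h(y, V) = -2 + V
H(P) = 12 + P (H(P) = (-2 + P) + 14 = 12 + P)
(w + 1926)*(800 + H(16)) = (-2961 + 1926)*(800 + (12 + 16)) = -1035*(800 + 28) = -1035*828 = -856980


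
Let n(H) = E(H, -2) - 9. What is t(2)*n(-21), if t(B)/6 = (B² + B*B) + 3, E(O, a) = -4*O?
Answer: 4950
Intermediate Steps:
n(H) = -9 - 4*H (n(H) = -4*H - 9 = -9 - 4*H)
t(B) = 18 + 12*B² (t(B) = 6*((B² + B*B) + 3) = 6*((B² + B²) + 3) = 6*(2*B² + 3) = 6*(3 + 2*B²) = 18 + 12*B²)
t(2)*n(-21) = (18 + 12*2²)*(-9 - 4*(-21)) = (18 + 12*4)*(-9 + 84) = (18 + 48)*75 = 66*75 = 4950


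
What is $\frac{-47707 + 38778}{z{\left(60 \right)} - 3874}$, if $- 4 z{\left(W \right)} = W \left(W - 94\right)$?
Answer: $\frac{8929}{3364} \approx 2.6543$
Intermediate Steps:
$z{\left(W \right)} = - \frac{W \left(-94 + W\right)}{4}$ ($z{\left(W \right)} = - \frac{W \left(W - 94\right)}{4} = - \frac{W \left(-94 + W\right)}{4}$)
$\frac{-47707 + 38778}{z{\left(60 \right)} - 3874} = \frac{-47707 + 38778}{\frac{1}{4} \cdot 60 \left(94 - 60\right) - 3874} = - \frac{8929}{\frac{1}{4} \cdot 60 \left(94 - 60\right) - 3874} = - \frac{8929}{\frac{1}{4} \cdot 60 \cdot 34 - 3874} = - \frac{8929}{510 - 3874} = - \frac{8929}{-3364} = \left(-8929\right) \left(- \frac{1}{3364}\right) = \frac{8929}{3364}$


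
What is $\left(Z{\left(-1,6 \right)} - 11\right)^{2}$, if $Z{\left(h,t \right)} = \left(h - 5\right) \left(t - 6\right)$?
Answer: $121$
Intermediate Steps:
$Z{\left(h,t \right)} = \left(-6 + t\right) \left(-5 + h\right)$ ($Z{\left(h,t \right)} = \left(-5 + h\right) \left(-6 + t\right) = \left(-6 + t\right) \left(-5 + h\right)$)
$\left(Z{\left(-1,6 \right)} - 11\right)^{2} = \left(\left(30 - -6 - 30 - 6\right) - 11\right)^{2} = \left(\left(30 + 6 - 30 - 6\right) - 11\right)^{2} = \left(0 - 11\right)^{2} = \left(-11\right)^{2} = 121$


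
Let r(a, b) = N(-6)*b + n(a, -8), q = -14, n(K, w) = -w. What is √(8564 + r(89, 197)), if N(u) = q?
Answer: 3*√646 ≈ 76.250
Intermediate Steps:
N(u) = -14
r(a, b) = 8 - 14*b (r(a, b) = -14*b - 1*(-8) = -14*b + 8 = 8 - 14*b)
√(8564 + r(89, 197)) = √(8564 + (8 - 14*197)) = √(8564 + (8 - 2758)) = √(8564 - 2750) = √5814 = 3*√646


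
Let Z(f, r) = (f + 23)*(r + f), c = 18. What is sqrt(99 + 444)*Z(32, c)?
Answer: 2750*sqrt(543) ≈ 64082.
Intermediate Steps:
Z(f, r) = (23 + f)*(f + r)
sqrt(99 + 444)*Z(32, c) = sqrt(99 + 444)*(32**2 + 23*32 + 23*18 + 32*18) = sqrt(543)*(1024 + 736 + 414 + 576) = sqrt(543)*2750 = 2750*sqrt(543)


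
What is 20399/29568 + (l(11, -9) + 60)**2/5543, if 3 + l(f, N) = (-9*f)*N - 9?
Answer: 26183798185/163895424 ≈ 159.76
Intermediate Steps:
l(f, N) = -12 - 9*N*f (l(f, N) = -3 + ((-9*f)*N - 9) = -3 + (-9*N*f - 9) = -3 + (-9 - 9*N*f) = -12 - 9*N*f)
20399/29568 + (l(11, -9) + 60)**2/5543 = 20399/29568 + ((-12 - 9*(-9)*11) + 60)**2/5543 = 20399*(1/29568) + ((-12 + 891) + 60)**2*(1/5543) = 20399/29568 + (879 + 60)**2*(1/5543) = 20399/29568 + 939**2*(1/5543) = 20399/29568 + 881721*(1/5543) = 20399/29568 + 881721/5543 = 26183798185/163895424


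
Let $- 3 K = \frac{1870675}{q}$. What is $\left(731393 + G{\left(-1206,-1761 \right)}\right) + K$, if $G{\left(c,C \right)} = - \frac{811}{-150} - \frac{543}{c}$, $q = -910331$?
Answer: $\frac{1115241257924787}{1524804425} \approx 7.314 \cdot 10^{5}$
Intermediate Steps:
$K = \frac{1870675}{2730993}$ ($K = - \frac{1870675 \frac{1}{-910331}}{3} = - \frac{1870675 \left(- \frac{1}{910331}\right)}{3} = \left(- \frac{1}{3}\right) \left(- \frac{1870675}{910331}\right) = \frac{1870675}{2730993} \approx 0.68498$)
$G{\left(c,C \right)} = \frac{811}{150} - \frac{543}{c}$ ($G{\left(c,C \right)} = \left(-811\right) \left(- \frac{1}{150}\right) - \frac{543}{c} = \frac{811}{150} - \frac{543}{c}$)
$\left(731393 + G{\left(-1206,-1761 \right)}\right) + K = \left(731393 + \left(\frac{811}{150} - \frac{543}{-1206}\right)\right) + \frac{1870675}{2730993} = \left(731393 + \left(\frac{811}{150} - - \frac{181}{402}\right)\right) + \frac{1870675}{2730993} = \left(731393 + \left(\frac{811}{150} + \frac{181}{402}\right)\right) + \frac{1870675}{2730993} = \left(731393 + \frac{29431}{5025}\right) + \frac{1870675}{2730993} = \frac{3675279256}{5025} + \frac{1870675}{2730993} = \frac{1115241257924787}{1524804425}$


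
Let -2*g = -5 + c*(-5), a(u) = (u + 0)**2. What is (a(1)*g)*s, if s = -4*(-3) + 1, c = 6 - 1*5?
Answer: 65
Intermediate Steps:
c = 1 (c = 6 - 5 = 1)
s = 13 (s = 12 + 1 = 13)
a(u) = u**2
g = 5 (g = -(-5 + 1*(-5))/2 = -(-5 - 5)/2 = -1/2*(-10) = 5)
(a(1)*g)*s = (1**2*5)*13 = (1*5)*13 = 5*13 = 65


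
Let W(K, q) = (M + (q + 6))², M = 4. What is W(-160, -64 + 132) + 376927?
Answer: 383011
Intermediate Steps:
W(K, q) = (10 + q)² (W(K, q) = (4 + (q + 6))² = (4 + (6 + q))² = (10 + q)²)
W(-160, -64 + 132) + 376927 = (10 + (-64 + 132))² + 376927 = (10 + 68)² + 376927 = 78² + 376927 = 6084 + 376927 = 383011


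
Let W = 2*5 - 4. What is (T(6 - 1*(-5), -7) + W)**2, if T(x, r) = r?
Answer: 1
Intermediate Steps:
W = 6 (W = 10 - 4 = 6)
(T(6 - 1*(-5), -7) + W)**2 = (-7 + 6)**2 = (-1)**2 = 1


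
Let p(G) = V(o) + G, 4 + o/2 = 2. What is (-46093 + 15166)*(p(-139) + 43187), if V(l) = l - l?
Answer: -1331345496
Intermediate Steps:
o = -4 (o = -8 + 2*2 = -8 + 4 = -4)
V(l) = 0
p(G) = G (p(G) = 0 + G = G)
(-46093 + 15166)*(p(-139) + 43187) = (-46093 + 15166)*(-139 + 43187) = -30927*43048 = -1331345496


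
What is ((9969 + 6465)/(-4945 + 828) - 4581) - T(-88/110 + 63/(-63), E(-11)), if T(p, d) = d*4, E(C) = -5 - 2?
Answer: -18761135/4117 ≈ -4557.0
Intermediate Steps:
E(C) = -7
T(p, d) = 4*d
((9969 + 6465)/(-4945 + 828) - 4581) - T(-88/110 + 63/(-63), E(-11)) = ((9969 + 6465)/(-4945 + 828) - 4581) - 4*(-7) = (16434/(-4117) - 4581) - 1*(-28) = (16434*(-1/4117) - 4581) + 28 = (-16434/4117 - 4581) + 28 = -18876411/4117 + 28 = -18761135/4117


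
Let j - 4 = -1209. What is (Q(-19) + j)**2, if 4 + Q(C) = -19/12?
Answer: 211033729/144 ≈ 1.4655e+6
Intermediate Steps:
j = -1205 (j = 4 - 1209 = -1205)
Q(C) = -67/12 (Q(C) = -4 - 19/12 = -67/12)
(Q(-19) + j)**2 = (-67/12 - 1205)**2 = (-14527/12)**2 = 211033729/144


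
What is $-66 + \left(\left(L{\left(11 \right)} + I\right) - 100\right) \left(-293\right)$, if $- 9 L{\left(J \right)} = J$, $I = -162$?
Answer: $\frac{693523}{9} \approx 77058.0$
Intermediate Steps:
$L{\left(J \right)} = - \frac{J}{9}$
$-66 + \left(\left(L{\left(11 \right)} + I\right) - 100\right) \left(-293\right) = -66 + \left(\left(\left(- \frac{1}{9}\right) 11 - 162\right) - 100\right) \left(-293\right) = -66 + \left(\left(- \frac{11}{9} - 162\right) - 100\right) \left(-293\right) = -66 + \left(- \frac{1469}{9} - 100\right) \left(-293\right) = -66 - - \frac{694117}{9} = -66 + \frac{694117}{9} = \frac{693523}{9}$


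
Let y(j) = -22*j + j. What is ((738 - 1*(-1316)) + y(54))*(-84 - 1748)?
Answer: -1685440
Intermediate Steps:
y(j) = -21*j
((738 - 1*(-1316)) + y(54))*(-84 - 1748) = ((738 - 1*(-1316)) - 21*54)*(-84 - 1748) = ((738 + 1316) - 1134)*(-1832) = (2054 - 1134)*(-1832) = 920*(-1832) = -1685440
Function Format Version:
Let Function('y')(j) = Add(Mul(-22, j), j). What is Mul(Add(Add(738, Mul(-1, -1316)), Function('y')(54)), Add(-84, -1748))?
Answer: -1685440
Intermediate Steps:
Function('y')(j) = Mul(-21, j)
Mul(Add(Add(738, Mul(-1, -1316)), Function('y')(54)), Add(-84, -1748)) = Mul(Add(Add(738, Mul(-1, -1316)), Mul(-21, 54)), Add(-84, -1748)) = Mul(Add(Add(738, 1316), -1134), -1832) = Mul(Add(2054, -1134), -1832) = Mul(920, -1832) = -1685440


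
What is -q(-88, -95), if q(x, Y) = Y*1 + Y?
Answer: 190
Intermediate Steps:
q(x, Y) = 2*Y (q(x, Y) = Y + Y = 2*Y)
-q(-88, -95) = -2*(-95) = -1*(-190) = 190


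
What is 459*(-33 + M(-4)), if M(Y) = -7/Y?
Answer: -57375/4 ≈ -14344.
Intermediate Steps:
459*(-33 + M(-4)) = 459*(-33 - 7/(-4)) = 459*(-33 - 7*(-¼)) = 459*(-33 + 7/4) = 459*(-125/4) = -57375/4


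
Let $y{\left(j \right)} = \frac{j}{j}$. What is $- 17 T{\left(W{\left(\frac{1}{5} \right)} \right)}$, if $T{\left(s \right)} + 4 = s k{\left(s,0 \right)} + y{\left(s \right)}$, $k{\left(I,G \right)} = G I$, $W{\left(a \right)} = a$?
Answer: $51$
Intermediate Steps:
$y{\left(j \right)} = 1$
$T{\left(s \right)} = -3$ ($T{\left(s \right)} = -4 + \left(s 0 s + 1\right) = -4 + \left(s 0 + 1\right) = -4 + \left(0 + 1\right) = -4 + 1 = -3$)
$- 17 T{\left(W{\left(\frac{1}{5} \right)} \right)} = \left(-17\right) \left(-3\right) = 51$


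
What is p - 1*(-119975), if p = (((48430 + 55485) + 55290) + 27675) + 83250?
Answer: 390105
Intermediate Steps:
p = 270130 (p = ((103915 + 55290) + 27675) + 83250 = (159205 + 27675) + 83250 = 186880 + 83250 = 270130)
p - 1*(-119975) = 270130 - 1*(-119975) = 270130 + 119975 = 390105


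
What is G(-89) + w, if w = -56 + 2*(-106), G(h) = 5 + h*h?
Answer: 7658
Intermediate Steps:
G(h) = 5 + h**2
w = -268 (w = -56 - 212 = -268)
G(-89) + w = (5 + (-89)**2) - 268 = (5 + 7921) - 268 = 7926 - 268 = 7658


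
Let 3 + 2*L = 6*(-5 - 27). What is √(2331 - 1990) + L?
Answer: -195/2 + √341 ≈ -79.034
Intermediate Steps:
L = -195/2 (L = -3/2 + (6*(-5 - 27))/2 = -3/2 + (6*(-32))/2 = -3/2 + (½)*(-192) = -3/2 - 96 = -195/2 ≈ -97.500)
√(2331 - 1990) + L = √(2331 - 1990) - 195/2 = √341 - 195/2 = -195/2 + √341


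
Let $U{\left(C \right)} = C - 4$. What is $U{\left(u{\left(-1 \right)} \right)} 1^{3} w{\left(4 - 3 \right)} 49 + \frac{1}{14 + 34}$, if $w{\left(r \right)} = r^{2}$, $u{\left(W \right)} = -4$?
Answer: $- \frac{18815}{48} \approx -391.98$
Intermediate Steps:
$U{\left(C \right)} = -4 + C$ ($U{\left(C \right)} = C - 4 = -4 + C$)
$U{\left(u{\left(-1 \right)} \right)} 1^{3} w{\left(4 - 3 \right)} 49 + \frac{1}{14 + 34} = \left(-4 - 4\right) 1^{3} \left(4 - 3\right)^{2} \cdot 49 + \frac{1}{14 + 34} = \left(-8\right) 1 \cdot 1^{2} \cdot 49 + \frac{1}{48} = \left(-8\right) 1 \cdot 49 + \frac{1}{48} = \left(-8\right) 49 + \frac{1}{48} = -392 + \frac{1}{48} = - \frac{18815}{48}$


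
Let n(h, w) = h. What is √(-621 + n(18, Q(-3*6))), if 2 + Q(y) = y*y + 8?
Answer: 3*I*√67 ≈ 24.556*I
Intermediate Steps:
Q(y) = 6 + y² (Q(y) = -2 + (y*y + 8) = -2 + (y² + 8) = -2 + (8 + y²) = 6 + y²)
√(-621 + n(18, Q(-3*6))) = √(-621 + 18) = √(-603) = 3*I*√67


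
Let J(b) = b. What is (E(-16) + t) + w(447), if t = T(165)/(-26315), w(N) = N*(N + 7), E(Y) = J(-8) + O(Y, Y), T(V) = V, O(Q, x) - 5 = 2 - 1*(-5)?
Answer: 1068083713/5263 ≈ 2.0294e+5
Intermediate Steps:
O(Q, x) = 12 (O(Q, x) = 5 + (2 - 1*(-5)) = 5 + (2 + 5) = 5 + 7 = 12)
E(Y) = 4 (E(Y) = -8 + 12 = 4)
w(N) = N*(7 + N)
t = -33/5263 (t = 165/(-26315) = 165*(-1/26315) = -33/5263 ≈ -0.0062702)
(E(-16) + t) + w(447) = (4 - 33/5263) + 447*(7 + 447) = 21019/5263 + 447*454 = 21019/5263 + 202938 = 1068083713/5263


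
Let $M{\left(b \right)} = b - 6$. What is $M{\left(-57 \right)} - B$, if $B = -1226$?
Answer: $1163$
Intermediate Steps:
$M{\left(b \right)} = -6 + b$
$M{\left(-57 \right)} - B = \left(-6 - 57\right) - -1226 = -63 + 1226 = 1163$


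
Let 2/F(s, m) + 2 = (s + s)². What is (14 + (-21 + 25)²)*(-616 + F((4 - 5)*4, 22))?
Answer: -572850/31 ≈ -18479.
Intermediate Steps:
F(s, m) = 2/(-2 + 4*s²) (F(s, m) = 2/(-2 + (s + s)²) = 2/(-2 + (2*s)²) = 2/(-2 + 4*s²))
(14 + (-21 + 25)²)*(-616 + F((4 - 5)*4, 22)) = (14 + (-21 + 25)²)*(-616 + 1/(-1 + 2*((4 - 5)*4)²)) = (14 + 4²)*(-616 + 1/(-1 + 2*(-1*4)²)) = (14 + 16)*(-616 + 1/(-1 + 2*(-4)²)) = 30*(-616 + 1/(-1 + 2*16)) = 30*(-616 + 1/(-1 + 32)) = 30*(-616 + 1/31) = 30*(-19095/31) = -572850/31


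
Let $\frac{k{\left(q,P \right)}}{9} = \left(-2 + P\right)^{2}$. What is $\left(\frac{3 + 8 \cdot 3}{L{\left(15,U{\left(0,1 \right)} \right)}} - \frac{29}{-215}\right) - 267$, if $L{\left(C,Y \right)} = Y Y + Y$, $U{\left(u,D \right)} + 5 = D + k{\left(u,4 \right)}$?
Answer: $- \frac{20194417}{75680} \approx -266.84$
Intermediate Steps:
$k{\left(q,P \right)} = 9 \left(-2 + P\right)^{2}$
$U{\left(u,D \right)} = 31 + D$ ($U{\left(u,D \right)} = -5 + \left(D + 9 \left(-2 + 4\right)^{2}\right) = -5 + \left(D + 9 \cdot 2^{2}\right) = -5 + \left(D + 9 \cdot 4\right) = -5 + \left(D + 36\right) = -5 + \left(36 + D\right) = 31 + D$)
$L{\left(C,Y \right)} = Y + Y^{2}$ ($L{\left(C,Y \right)} = Y^{2} + Y = Y + Y^{2}$)
$\left(\frac{3 + 8 \cdot 3}{L{\left(15,U{\left(0,1 \right)} \right)}} - \frac{29}{-215}\right) - 267 = \left(\frac{3 + 8 \cdot 3}{\left(31 + 1\right) \left(1 + \left(31 + 1\right)\right)} - \frac{29}{-215}\right) - 267 = \left(\frac{3 + 24}{32 \left(1 + 32\right)} - - \frac{29}{215}\right) - 267 = \left(\frac{27}{32 \cdot 33} + \frac{29}{215}\right) - 267 = \left(\frac{27}{1056} + \frac{29}{215}\right) - 267 = \left(27 \cdot \frac{1}{1056} + \frac{29}{215}\right) - 267 = \left(\frac{9}{352} + \frac{29}{215}\right) - 267 = \frac{12143}{75680} - 267 = - \frac{20194417}{75680}$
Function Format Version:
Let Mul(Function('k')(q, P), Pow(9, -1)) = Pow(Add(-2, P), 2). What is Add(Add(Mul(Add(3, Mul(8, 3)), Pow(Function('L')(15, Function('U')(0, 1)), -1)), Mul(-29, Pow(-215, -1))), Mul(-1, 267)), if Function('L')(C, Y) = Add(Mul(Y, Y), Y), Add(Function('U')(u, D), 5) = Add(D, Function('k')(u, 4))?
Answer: Rational(-20194417, 75680) ≈ -266.84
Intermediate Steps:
Function('k')(q, P) = Mul(9, Pow(Add(-2, P), 2))
Function('U')(u, D) = Add(31, D) (Function('U')(u, D) = Add(-5, Add(D, Mul(9, Pow(Add(-2, 4), 2)))) = Add(-5, Add(D, Mul(9, Pow(2, 2)))) = Add(-5, Add(D, Mul(9, 4))) = Add(-5, Add(D, 36)) = Add(-5, Add(36, D)) = Add(31, D))
Function('L')(C, Y) = Add(Y, Pow(Y, 2)) (Function('L')(C, Y) = Add(Pow(Y, 2), Y) = Add(Y, Pow(Y, 2)))
Add(Add(Mul(Add(3, Mul(8, 3)), Pow(Function('L')(15, Function('U')(0, 1)), -1)), Mul(-29, Pow(-215, -1))), Mul(-1, 267)) = Add(Add(Mul(Add(3, Mul(8, 3)), Pow(Mul(Add(31, 1), Add(1, Add(31, 1))), -1)), Mul(-29, Pow(-215, -1))), Mul(-1, 267)) = Add(Add(Mul(Add(3, 24), Pow(Mul(32, Add(1, 32)), -1)), Mul(-29, Rational(-1, 215))), -267) = Add(Add(Mul(27, Pow(Mul(32, 33), -1)), Rational(29, 215)), -267) = Add(Add(Mul(27, Pow(1056, -1)), Rational(29, 215)), -267) = Add(Add(Mul(27, Rational(1, 1056)), Rational(29, 215)), -267) = Add(Add(Rational(9, 352), Rational(29, 215)), -267) = Add(Rational(12143, 75680), -267) = Rational(-20194417, 75680)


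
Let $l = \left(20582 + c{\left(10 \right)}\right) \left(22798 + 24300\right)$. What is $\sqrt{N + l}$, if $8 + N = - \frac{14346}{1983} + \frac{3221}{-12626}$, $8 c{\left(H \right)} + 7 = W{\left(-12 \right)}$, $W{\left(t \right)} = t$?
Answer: $\frac{\sqrt{67510978737000086295951}}{8345786} \approx 31133.0$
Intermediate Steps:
$c{\left(H \right)} = - \frac{19}{8}$ ($c{\left(H \right)} = - \frac{7}{8} + \frac{1}{8} \left(-12\right) = - \frac{7}{8} - \frac{3}{2} = - \frac{19}{8}$)
$N = - \frac{129272901}{8345786}$ ($N = -8 + \left(- \frac{14346}{1983} + \frac{3221}{-12626}\right) = -8 + \left(\left(-14346\right) \frac{1}{1983} + 3221 \left(- \frac{1}{12626}\right)\right) = -8 - \frac{62506613}{8345786} = - \frac{129272901}{8345786} \approx -15.49$)
$l = \frac{3877036713}{4}$ ($l = \left(20582 - \frac{19}{8}\right) \left(22798 + 24300\right) = \frac{164637}{8} \cdot 47098 = \frac{3877036713}{4} \approx 9.6926 \cdot 10^{8}$)
$\sqrt{N + l} = \sqrt{- \frac{129272901}{8345786} + \frac{3877036713}{4}} = \sqrt{\frac{16178459101874907}{16691572}} = \frac{\sqrt{67510978737000086295951}}{8345786}$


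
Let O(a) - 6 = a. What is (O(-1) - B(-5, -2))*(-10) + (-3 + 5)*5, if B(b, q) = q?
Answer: -60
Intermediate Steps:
O(a) = 6 + a
(O(-1) - B(-5, -2))*(-10) + (-3 + 5)*5 = ((6 - 1) - 1*(-2))*(-10) + (-3 + 5)*5 = (5 + 2)*(-10) + 2*5 = 7*(-10) + 10 = -70 + 10 = -60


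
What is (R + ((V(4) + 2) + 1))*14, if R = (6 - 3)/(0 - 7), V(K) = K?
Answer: 92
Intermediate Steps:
R = -3/7 (R = 3/(-7) = 3*(-⅐) = -3/7 ≈ -0.42857)
(R + ((V(4) + 2) + 1))*14 = (-3/7 + ((4 + 2) + 1))*14 = (-3/7 + (6 + 1))*14 = (-3/7 + 7)*14 = (46/7)*14 = 92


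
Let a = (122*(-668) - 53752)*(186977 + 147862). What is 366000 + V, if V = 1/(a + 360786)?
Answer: 16574655608675999/45285944286 ≈ 3.6600e+5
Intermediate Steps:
a = -45286305072 (a = (-81496 - 53752)*334839 = -135248*334839 = -45286305072)
V = -1/45285944286 (V = 1/(-45286305072 + 360786) = 1/(-45285944286) = -1/45285944286 ≈ -2.2082e-11)
366000 + V = 366000 - 1/45285944286 = 16574655608675999/45285944286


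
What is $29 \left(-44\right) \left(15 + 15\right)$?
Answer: $-38280$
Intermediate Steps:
$29 \left(-44\right) \left(15 + 15\right) = \left(-1276\right) 30 = -38280$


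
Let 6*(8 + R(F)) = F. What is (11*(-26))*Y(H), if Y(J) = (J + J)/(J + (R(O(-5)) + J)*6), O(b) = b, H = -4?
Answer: -2288/81 ≈ -28.247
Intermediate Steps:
R(F) = -8 + F/6
Y(J) = 2*J/(-53 + 7*J) (Y(J) = (J + J)/(J + ((-8 + (1/6)*(-5)) + J)*6) = (2*J)/(J + ((-8 - 5/6) + J)*6) = (2*J)/(J + (-53/6 + J)*6) = (2*J)/(J + (-53 + 6*J)) = (2*J)/(-53 + 7*J) = 2*J/(-53 + 7*J))
(11*(-26))*Y(H) = (11*(-26))*(2*(-4)/(-53 + 7*(-4))) = -572*(-4)/(-53 - 28) = -572*(-4)/(-81) = -572*(-4)*(-1)/81 = -286*8/81 = -2288/81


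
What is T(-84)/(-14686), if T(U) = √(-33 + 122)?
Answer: -√89/14686 ≈ -0.00064238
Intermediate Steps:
T(U) = √89
T(-84)/(-14686) = √89/(-14686) = √89*(-1/14686) = -√89/14686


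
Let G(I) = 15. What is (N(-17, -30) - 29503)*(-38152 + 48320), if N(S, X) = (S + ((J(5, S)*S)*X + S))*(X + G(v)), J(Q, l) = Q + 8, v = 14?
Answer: -1306008424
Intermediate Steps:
J(Q, l) = 8 + Q
N(S, X) = (15 + X)*(2*S + 13*S*X) (N(S, X) = (S + (((8 + 5)*S)*X + S))*(X + 15) = (S + ((13*S)*X + S))*(15 + X) = (S + (13*S*X + S))*(15 + X) = (S + (S + 13*S*X))*(15 + X) = (2*S + 13*S*X)*(15 + X) = (15 + X)*(2*S + 13*S*X))
(N(-17, -30) - 29503)*(-38152 + 48320) = (-17*(30 + 13*(-30)² + 197*(-30)) - 29503)*(-38152 + 48320) = (-17*(30 + 13*900 - 5910) - 29503)*10168 = (-17*(30 + 11700 - 5910) - 29503)*10168 = (-17*5820 - 29503)*10168 = (-98940 - 29503)*10168 = -128443*10168 = -1306008424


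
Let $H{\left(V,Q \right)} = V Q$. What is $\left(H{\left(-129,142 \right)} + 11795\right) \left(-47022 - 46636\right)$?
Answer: $610931134$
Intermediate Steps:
$H{\left(V,Q \right)} = Q V$
$\left(H{\left(-129,142 \right)} + 11795\right) \left(-47022 - 46636\right) = \left(142 \left(-129\right) + 11795\right) \left(-47022 - 46636\right) = \left(-18318 + 11795\right) \left(-93658\right) = \left(-6523\right) \left(-93658\right) = 610931134$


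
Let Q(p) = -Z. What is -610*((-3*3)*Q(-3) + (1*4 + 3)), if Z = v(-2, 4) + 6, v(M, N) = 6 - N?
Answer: -48190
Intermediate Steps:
Z = 8 (Z = (6 - 1*4) + 6 = (6 - 4) + 6 = 2 + 6 = 8)
Q(p) = -8 (Q(p) = -1*8 = -8)
-610*((-3*3)*Q(-3) + (1*4 + 3)) = -610*(-3*3*(-8) + (1*4 + 3)) = -610*(-9*(-8) + (4 + 3)) = -610*(72 + 7) = -610*79 = -48190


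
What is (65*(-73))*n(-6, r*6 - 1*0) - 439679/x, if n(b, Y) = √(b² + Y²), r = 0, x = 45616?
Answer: -1299127199/45616 ≈ -28480.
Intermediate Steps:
n(b, Y) = √(Y² + b²)
(65*(-73))*n(-6, r*6 - 1*0) - 439679/x = (65*(-73))*√((0*6 - 1*0)² + (-6)²) - 439679/45616 = -4745*√((0 + 0)² + 36) - 439679*1/45616 = -4745*√(0² + 36) - 439679/45616 = -4745*√(0 + 36) - 439679/45616 = -4745*√36 - 439679/45616 = -4745*6 - 439679/45616 = -28470 - 439679/45616 = -1299127199/45616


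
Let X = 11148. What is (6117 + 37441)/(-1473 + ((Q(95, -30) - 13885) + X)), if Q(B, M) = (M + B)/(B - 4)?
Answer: -304906/29465 ≈ -10.348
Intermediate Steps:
Q(B, M) = (B + M)/(-4 + B)
(6117 + 37441)/(-1473 + ((Q(95, -30) - 13885) + X)) = (6117 + 37441)/(-1473 + (((95 - 30)/(-4 + 95) - 13885) + 11148)) = 43558/(-1473 + ((65/91 - 13885) + 11148)) = 43558/(-1473 + (((1/91)*65 - 13885) + 11148)) = 43558/(-1473 + ((5/7 - 13885) + 11148)) = 43558/(-1473 + (-97190/7 + 11148)) = 43558/(-1473 - 19154/7) = 43558/(-29465/7) = 43558*(-7/29465) = -304906/29465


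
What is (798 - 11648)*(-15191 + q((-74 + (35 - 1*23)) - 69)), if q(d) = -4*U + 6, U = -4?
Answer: 164583650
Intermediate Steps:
q(d) = 22 (q(d) = -4*(-4) + 6 = 16 + 6 = 22)
(798 - 11648)*(-15191 + q((-74 + (35 - 1*23)) - 69)) = (798 - 11648)*(-15191 + 22) = -10850*(-15169) = 164583650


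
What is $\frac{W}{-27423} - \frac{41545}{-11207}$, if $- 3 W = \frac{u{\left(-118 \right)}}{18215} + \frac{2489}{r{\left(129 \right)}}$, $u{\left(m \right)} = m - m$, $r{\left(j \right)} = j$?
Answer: $\frac{62990365324}{16990934301} \approx 3.7073$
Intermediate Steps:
$u{\left(m \right)} = 0$
$W = - \frac{2489}{387}$ ($W = - \frac{\frac{0}{18215} + \frac{2489}{129}}{3} = - \frac{0 \cdot \frac{1}{18215} + 2489 \cdot \frac{1}{129}}{3} = - \frac{0 + \frac{2489}{129}}{3} = \left(- \frac{1}{3}\right) \frac{2489}{129} = - \frac{2489}{387} \approx -6.4315$)
$\frac{W}{-27423} - \frac{41545}{-11207} = - \frac{2489}{387 \left(-27423\right)} - \frac{41545}{-11207} = \left(- \frac{2489}{387}\right) \left(- \frac{1}{27423}\right) - - \frac{5935}{1601} = \frac{2489}{10612701} + \frac{5935}{1601} = \frac{62990365324}{16990934301}$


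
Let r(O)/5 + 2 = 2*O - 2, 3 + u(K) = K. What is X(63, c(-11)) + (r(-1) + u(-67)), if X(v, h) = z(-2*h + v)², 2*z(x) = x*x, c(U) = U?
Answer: 52200225/4 ≈ 1.3050e+7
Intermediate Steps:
u(K) = -3 + K
z(x) = x²/2 (z(x) = (x*x)/2 = x²/2)
r(O) = -20 + 10*O (r(O) = -10 + 5*(2*O - 2) = -10 + 5*(-2 + 2*O) = -10 + (-10 + 10*O) = -20 + 10*O)
X(v, h) = (v - 2*h)⁴/4 (X(v, h) = ((-2*h + v)²/2)² = ((v - 2*h)²/2)² = (v - 2*h)⁴/4)
X(63, c(-11)) + (r(-1) + u(-67)) = (-1*63 + 2*(-11))⁴/4 + ((-20 + 10*(-1)) + (-3 - 67)) = (-63 - 22)⁴/4 + ((-20 - 10) - 70) = (¼)*(-85)⁴ + (-30 - 70) = (¼)*52200625 - 100 = 52200625/4 - 100 = 52200225/4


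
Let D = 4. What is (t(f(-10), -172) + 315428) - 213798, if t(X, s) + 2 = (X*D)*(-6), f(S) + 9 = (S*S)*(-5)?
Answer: 113844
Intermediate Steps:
f(S) = -9 - 5*S² (f(S) = -9 + (S*S)*(-5) = -9 + S²*(-5) = -9 - 5*S²)
t(X, s) = -2 - 24*X (t(X, s) = -2 + (X*4)*(-6) = -2 + (4*X)*(-6) = -2 - 24*X)
(t(f(-10), -172) + 315428) - 213798 = ((-2 - 24*(-9 - 5*(-10)²)) + 315428) - 213798 = ((-2 - 24*(-9 - 5*100)) + 315428) - 213798 = ((-2 - 24*(-9 - 500)) + 315428) - 213798 = ((-2 - 24*(-509)) + 315428) - 213798 = ((-2 + 12216) + 315428) - 213798 = (12214 + 315428) - 213798 = 327642 - 213798 = 113844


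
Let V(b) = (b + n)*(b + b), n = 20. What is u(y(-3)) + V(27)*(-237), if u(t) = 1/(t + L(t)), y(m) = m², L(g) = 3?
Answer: -7218071/12 ≈ -6.0151e+5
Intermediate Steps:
V(b) = 2*b*(20 + b) (V(b) = (b + 20)*(b + b) = (20 + b)*(2*b) = 2*b*(20 + b))
u(t) = 1/(3 + t) (u(t) = 1/(t + 3) = 1/(3 + t))
u(y(-3)) + V(27)*(-237) = 1/(3 + (-3)²) + (2*27*(20 + 27))*(-237) = 1/(3 + 9) + (2*27*47)*(-237) = 1/12 + 2538*(-237) = 1/12 - 601506 = -7218071/12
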